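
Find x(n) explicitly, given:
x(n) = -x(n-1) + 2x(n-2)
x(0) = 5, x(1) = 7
Characteristic equation: x² + x - 2 = 0, which factors as (x - (1))(x - (-2)) = 0.
Roots r₁ = 1, r₂ = -2 (distinct).
General solution: x(n) = A·(1)^n + B·(-2)^n.
From x(0) = 5: A + B = 5.
From x(1) = 7: A - 2B = 7.
Solving: A = \frac{17}{3}, B = - \frac{2}{3}.
So x(n) = \frac{17}{3} - \frac{2 \left(-2\right)^{n}}{3}.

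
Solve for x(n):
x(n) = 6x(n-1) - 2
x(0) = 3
First-order linear non-homogeneous.
Homogeneous solution: x_h(n) = A·(6)^n.
Try constant particular solution x_p = K: K = 6K - 2 ⇒ K = \frac{2}{5}.
General: x(n) = A·(6)^n + \frac{2}{5}.
Apply x(0) = 3: A + \frac{2}{5} = 3 ⇒ A = \frac{13}{5}.
So x(n) = \frac{13 \cdot 6^{n}}{5} + \frac{2}{5}.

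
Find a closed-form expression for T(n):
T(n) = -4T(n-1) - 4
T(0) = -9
First-order linear non-homogeneous.
Homogeneous solution: T_h(n) = A·(-4)^n.
Try constant particular solution T_p = K: K = -4K - 4 ⇒ K = - \frac{4}{5}.
General: T(n) = A·(-4)^n - \frac{4}{5}.
Apply T(0) = -9: A - \frac{4}{5} = -9 ⇒ A = - \frac{41}{5}.
So T(n) = - \frac{41 \left(-4\right)^{n}}{5} - \frac{4}{5}.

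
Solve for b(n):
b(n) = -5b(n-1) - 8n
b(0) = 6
First-order linear with linear forcing.
Homogeneous solution: b_h(n) = A·(-5)^n.
Try particular b_p(n) = pn + q. Substituting:
  pn + q = -5(p(n-1) + q) - 8n.
Matching the n-coefficient: p = -5p - 8 ⇒ p = - \frac{4}{3}.
Matching constants: q = 5p - 5q ⇒ q = - \frac{10}{9}.
General: b(n) = A·(-5)^n - \frac{4 n}{3} - \frac{10}{9}.
Apply b(0) = 6: A - \frac{10}{9} = 6 ⇒ A = \frac{64}{9}.
So b(n) = \frac{64 \left(-5\right)^{n}}{9} - \frac{4 n}{3} - \frac{10}{9}.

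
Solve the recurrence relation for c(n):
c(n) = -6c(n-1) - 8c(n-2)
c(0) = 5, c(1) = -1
Characteristic equation: x² + 6x + 8 = 0, which factors as (x - (-2))(x - (-4)) = 0.
Roots r₁ = -2, r₂ = -4 (distinct).
General solution: c(n) = A·(-2)^n + B·(-4)^n.
From c(0) = 5: A + B = 5.
From c(1) = -1: -2A - 4B = -1.
Solving: A = \frac{19}{2}, B = - \frac{9}{2}.
So c(n) = \frac{19 \left(-2\right)^{n}}{2} - \frac{9 \left(-4\right)^{n}}{2}.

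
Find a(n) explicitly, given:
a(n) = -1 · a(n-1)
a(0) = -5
Pure geometric recurrence with ratio -1.
By induction a(n) = a(0) · (-1)^n = - 5 \left(-1\right)^{n}.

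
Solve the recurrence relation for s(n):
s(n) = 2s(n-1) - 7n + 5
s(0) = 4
First-order linear with linear forcing.
Homogeneous solution: s_h(n) = A·(2)^n.
Try particular s_p(n) = pn + q. Substituting:
  pn + q = 2(p(n-1) + q) - 7n + 5.
Matching the n-coefficient: p = 2p - 7 ⇒ p = 7.
Matching constants: q = -2p + 2q + 5 ⇒ q = 9.
General: s(n) = A·(2)^n + 7 n + 9.
Apply s(0) = 4: A + 9 = 4 ⇒ A = -5.
So s(n) = - 5 \cdot 2^{n} + 7 n + 9.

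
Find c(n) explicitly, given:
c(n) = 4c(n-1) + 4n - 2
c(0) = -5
First-order linear with linear forcing.
Homogeneous solution: c_h(n) = A·(4)^n.
Try particular c_p(n) = pn + q. Substituting:
  pn + q = 4(p(n-1) + q) + 4n - 2.
Matching the n-coefficient: p = 4p + 4 ⇒ p = - \frac{4}{3}.
Matching constants: q = -4p + 4q - 2 ⇒ q = - \frac{10}{9}.
General: c(n) = A·(4)^n - \frac{4 n}{3} - \frac{10}{9}.
Apply c(0) = -5: A - \frac{10}{9} = -5 ⇒ A = - \frac{35}{9}.
So c(n) = - \frac{35 \cdot 4^{n}}{9} - \frac{4 n}{3} - \frac{10}{9}.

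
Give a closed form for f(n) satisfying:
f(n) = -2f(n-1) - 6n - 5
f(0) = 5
First-order linear with linear forcing.
Homogeneous solution: f_h(n) = A·(-2)^n.
Try particular f_p(n) = pn + q. Substituting:
  pn + q = -2(p(n-1) + q) - 6n - 5.
Matching the n-coefficient: p = -2p - 6 ⇒ p = -2.
Matching constants: q = 2p - 2q - 5 ⇒ q = -3.
General: f(n) = A·(-2)^n - 2 n - 3.
Apply f(0) = 5: A - 3 = 5 ⇒ A = 8.
So f(n) = 8 \left(-2\right)^{n} - 2 n - 3.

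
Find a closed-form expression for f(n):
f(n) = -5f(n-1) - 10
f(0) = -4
First-order linear non-homogeneous.
Homogeneous solution: f_h(n) = A·(-5)^n.
Try constant particular solution f_p = K: K = -5K - 10 ⇒ K = - \frac{5}{3}.
General: f(n) = A·(-5)^n - \frac{5}{3}.
Apply f(0) = -4: A - \frac{5}{3} = -4 ⇒ A = - \frac{7}{3}.
So f(n) = - \frac{7 \left(-5\right)^{n}}{3} - \frac{5}{3}.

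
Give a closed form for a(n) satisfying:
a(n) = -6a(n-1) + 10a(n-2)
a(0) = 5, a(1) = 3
Characteristic equation: x² + 6x - 10 = 0.
Discriminant Δ = (-6)² + 4·(10) = 76.
Roots r₁,₂ = (-6 ± √76)/2, so r₁ = -3 + \sqrt{19}, r₂ = - \sqrt{19} - 3.
General solution: a(n) = A·r₁^n + B·r₂^n.
From the initial conditions, A + B = 5 and r₁A + r₂B = 3.
Since r₁ - r₂ = √76: A = (3 - (5)r₂)/√76 = \frac{9 \sqrt{19}}{19} + \frac{5}{2}, and B = 5 - A = \frac{5}{2} - \frac{9 \sqrt{19}}{19}.
So a(n) = \left(\frac{9 \sqrt{19}}{19} + \frac{5}{2}\right)\left(-3 + \sqrt{19}\right)^n + \left(\frac{5}{2} - \frac{9 \sqrt{19}}{19}\right)\left(- \sqrt{19} - 3\right)^n.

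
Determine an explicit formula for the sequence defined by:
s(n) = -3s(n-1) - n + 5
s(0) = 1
First-order linear with linear forcing.
Homogeneous solution: s_h(n) = A·(-3)^n.
Try particular s_p(n) = pn + q. Substituting:
  pn + q = -3(p(n-1) + q) - n + 5.
Matching the n-coefficient: p = -3p - 1 ⇒ p = - \frac{1}{4}.
Matching constants: q = 3p - 3q + 5 ⇒ q = \frac{17}{16}.
General: s(n) = A·(-3)^n - \frac{n}{4} + \frac{17}{16}.
Apply s(0) = 1: A + \frac{17}{16} = 1 ⇒ A = - \frac{1}{16}.
So s(n) = - \frac{\left(-3\right)^{n}}{16} - \frac{n}{4} + \frac{17}{16}.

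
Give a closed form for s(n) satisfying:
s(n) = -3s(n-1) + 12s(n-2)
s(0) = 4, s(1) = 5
Characteristic equation: x² + 3x - 12 = 0.
Discriminant Δ = (-3)² + 4·(12) = 57.
Roots r₁,₂ = (-3 ± √57)/2, so r₁ = - \frac{3}{2} + \frac{\sqrt{57}}{2}, r₂ = - \frac{\sqrt{57}}{2} - \frac{3}{2}.
General solution: s(n) = A·r₁^n + B·r₂^n.
From the initial conditions, A + B = 4 and r₁A + r₂B = 5.
Since r₁ - r₂ = √57: A = (5 - (4)r₂)/√57 = \frac{11 \sqrt{57}}{57} + 2, and B = 4 - A = 2 - \frac{11 \sqrt{57}}{57}.
So s(n) = \left(\frac{11 \sqrt{57}}{57} + 2\right)\left(- \frac{3}{2} + \frac{\sqrt{57}}{2}\right)^n + \left(2 - \frac{11 \sqrt{57}}{57}\right)\left(- \frac{\sqrt{57}}{2} - \frac{3}{2}\right)^n.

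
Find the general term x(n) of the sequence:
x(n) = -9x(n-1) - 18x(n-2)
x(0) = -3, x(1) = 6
Characteristic equation: x² + 9x + 18 = 0, which factors as (x - (-3))(x - (-6)) = 0.
Roots r₁ = -3, r₂ = -6 (distinct).
General solution: x(n) = A·(-3)^n + B·(-6)^n.
From x(0) = -3: A + B = -3.
From x(1) = 6: -3A - 6B = 6.
Solving: A = -4, B = 1.
So x(n) = - 4 \left(-3\right)^{n} + \left(-6\right)^{n}.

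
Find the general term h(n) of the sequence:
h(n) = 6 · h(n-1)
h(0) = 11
Pure geometric recurrence with ratio 6.
By induction h(n) = h(0) · (6)^n = 11 \cdot 6^{n}.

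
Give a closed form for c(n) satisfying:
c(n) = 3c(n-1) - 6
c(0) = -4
First-order linear non-homogeneous.
Homogeneous solution: c_h(n) = A·(3)^n.
Try constant particular solution c_p = K: K = 3K - 6 ⇒ K = 3.
General: c(n) = A·(3)^n + 3.
Apply c(0) = -4: A + 3 = -4 ⇒ A = -7.
So c(n) = 3 - 7 \cdot 3^{n}.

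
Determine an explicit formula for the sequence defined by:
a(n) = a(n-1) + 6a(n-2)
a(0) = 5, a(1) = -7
Characteristic equation: x² - x - 6 = 0, which factors as (x - (-2))(x - (3)) = 0.
Roots r₁ = -2, r₂ = 3 (distinct).
General solution: a(n) = A·(-2)^n + B·(3)^n.
From a(0) = 5: A + B = 5.
From a(1) = -7: -2A + 3B = -7.
Solving: A = \frac{22}{5}, B = \frac{3}{5}.
So a(n) = \frac{22 \left(-2\right)^{n}}{5} + \frac{3 \cdot 3^{n}}{5}.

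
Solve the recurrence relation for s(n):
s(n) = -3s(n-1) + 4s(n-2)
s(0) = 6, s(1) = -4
Characteristic equation: x² + 3x - 4 = 0, which factors as (x - (-4))(x - (1)) = 0.
Roots r₁ = -4, r₂ = 1 (distinct).
General solution: s(n) = A·(-4)^n + B·(1)^n.
From s(0) = 6: A + B = 6.
From s(1) = -4: -4A + B = -4.
Solving: A = 2, B = 4.
So s(n) = 2 \left(-4\right)^{n} + 4.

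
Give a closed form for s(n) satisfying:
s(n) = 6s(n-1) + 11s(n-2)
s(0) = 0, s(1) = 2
Characteristic equation: x² - 6x - 11 = 0.
Discriminant Δ = (6)² + 4·(11) = 80.
Roots r₁,₂ = (6 ± √80)/2, so r₁ = 3 + 2 \sqrt{5}, r₂ = 3 - 2 \sqrt{5}.
General solution: s(n) = A·r₁^n + B·r₂^n.
From the initial conditions, A + B = 0 and r₁A + r₂B = 2.
Since r₁ - r₂ = √80: A = (2 - (0)r₂)/√80 = \frac{\sqrt{5}}{10}, and B = 0 - A = - \frac{\sqrt{5}}{10}.
So s(n) = \left(\frac{\sqrt{5}}{10}\right)\left(3 + 2 \sqrt{5}\right)^n + \left(- \frac{\sqrt{5}}{10}\right)\left(3 - 2 \sqrt{5}\right)^n.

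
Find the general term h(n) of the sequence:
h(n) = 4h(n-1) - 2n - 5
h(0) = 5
First-order linear with linear forcing.
Homogeneous solution: h_h(n) = A·(4)^n.
Try particular h_p(n) = pn + q. Substituting:
  pn + q = 4(p(n-1) + q) - 2n - 5.
Matching the n-coefficient: p = 4p - 2 ⇒ p = \frac{2}{3}.
Matching constants: q = -4p + 4q - 5 ⇒ q = \frac{23}{9}.
General: h(n) = A·(4)^n + \frac{2 n}{3} + \frac{23}{9}.
Apply h(0) = 5: A + \frac{23}{9} = 5 ⇒ A = \frac{22}{9}.
So h(n) = \frac{22 \cdot 4^{n}}{9} + \frac{2 n}{3} + \frac{23}{9}.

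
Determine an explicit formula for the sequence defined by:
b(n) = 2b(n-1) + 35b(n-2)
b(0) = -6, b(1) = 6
Characteristic equation: x² - 2x - 35 = 0, which factors as (x - (-5))(x - (7)) = 0.
Roots r₁ = -5, r₂ = 7 (distinct).
General solution: b(n) = A·(-5)^n + B·(7)^n.
From b(0) = -6: A + B = -6.
From b(1) = 6: -5A + 7B = 6.
Solving: A = -4, B = -2.
So b(n) = - 4 \left(-5\right)^{n} - 2 \cdot 7^{n}.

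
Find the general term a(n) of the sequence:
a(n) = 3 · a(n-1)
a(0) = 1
Pure geometric recurrence with ratio 3.
By induction a(n) = a(0) · (3)^n = 3^{n}.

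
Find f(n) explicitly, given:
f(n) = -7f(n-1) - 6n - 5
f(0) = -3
First-order linear with linear forcing.
Homogeneous solution: f_h(n) = A·(-7)^n.
Try particular f_p(n) = pn + q. Substituting:
  pn + q = -7(p(n-1) + q) - 6n - 5.
Matching the n-coefficient: p = -7p - 6 ⇒ p = - \frac{3}{4}.
Matching constants: q = 7p - 7q - 5 ⇒ q = - \frac{41}{32}.
General: f(n) = A·(-7)^n - \frac{3 n}{4} - \frac{41}{32}.
Apply f(0) = -3: A - \frac{41}{32} = -3 ⇒ A = - \frac{55}{32}.
So f(n) = - \frac{55 \left(-7\right)^{n}}{32} - \frac{3 n}{4} - \frac{41}{32}.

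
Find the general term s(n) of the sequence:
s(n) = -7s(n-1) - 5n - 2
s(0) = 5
First-order linear with linear forcing.
Homogeneous solution: s_h(n) = A·(-7)^n.
Try particular s_p(n) = pn + q. Substituting:
  pn + q = -7(p(n-1) + q) - 5n - 2.
Matching the n-coefficient: p = -7p - 5 ⇒ p = - \frac{5}{8}.
Matching constants: q = 7p - 7q - 2 ⇒ q = - \frac{51}{64}.
General: s(n) = A·(-7)^n - \frac{5 n}{8} - \frac{51}{64}.
Apply s(0) = 5: A - \frac{51}{64} = 5 ⇒ A = \frac{371}{64}.
So s(n) = \frac{371 \left(-7\right)^{n}}{64} - \frac{5 n}{8} - \frac{51}{64}.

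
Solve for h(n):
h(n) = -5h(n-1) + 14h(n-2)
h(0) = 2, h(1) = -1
Characteristic equation: x² + 5x - 14 = 0, which factors as (x - (-7))(x - (2)) = 0.
Roots r₁ = -7, r₂ = 2 (distinct).
General solution: h(n) = A·(-7)^n + B·(2)^n.
From h(0) = 2: A + B = 2.
From h(1) = -1: -7A + 2B = -1.
Solving: A = \frac{5}{9}, B = \frac{13}{9}.
So h(n) = \frac{5 \left(-7\right)^{n}}{9} + \frac{13 \cdot 2^{n}}{9}.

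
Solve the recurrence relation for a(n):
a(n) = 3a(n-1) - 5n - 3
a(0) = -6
First-order linear with linear forcing.
Homogeneous solution: a_h(n) = A·(3)^n.
Try particular a_p(n) = pn + q. Substituting:
  pn + q = 3(p(n-1) + q) - 5n - 3.
Matching the n-coefficient: p = 3p - 5 ⇒ p = \frac{5}{2}.
Matching constants: q = -3p + 3q - 3 ⇒ q = \frac{21}{4}.
General: a(n) = A·(3)^n + \frac{5 n}{2} + \frac{21}{4}.
Apply a(0) = -6: A + \frac{21}{4} = -6 ⇒ A = - \frac{45}{4}.
So a(n) = - \frac{45 \cdot 3^{n}}{4} + \frac{5 n}{2} + \frac{21}{4}.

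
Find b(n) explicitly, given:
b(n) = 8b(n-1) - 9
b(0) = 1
First-order linear non-homogeneous.
Homogeneous solution: b_h(n) = A·(8)^n.
Try constant particular solution b_p = K: K = 8K - 9 ⇒ K = \frac{9}{7}.
General: b(n) = A·(8)^n + \frac{9}{7}.
Apply b(0) = 1: A + \frac{9}{7} = 1 ⇒ A = - \frac{2}{7}.
So b(n) = \frac{9}{7} - \frac{2 \cdot 8^{n}}{7}.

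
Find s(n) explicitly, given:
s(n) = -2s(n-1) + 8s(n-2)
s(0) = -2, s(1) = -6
Characteristic equation: x² + 2x - 8 = 0, which factors as (x - (-4))(x - (2)) = 0.
Roots r₁ = -4, r₂ = 2 (distinct).
General solution: s(n) = A·(-4)^n + B·(2)^n.
From s(0) = -2: A + B = -2.
From s(1) = -6: -4A + 2B = -6.
Solving: A = \frac{1}{3}, B = - \frac{7}{3}.
So s(n) = \frac{\left(-4\right)^{n}}{3} - \frac{7 \cdot 2^{n}}{3}.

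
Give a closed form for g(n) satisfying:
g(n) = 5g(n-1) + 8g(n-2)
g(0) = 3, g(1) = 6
Characteristic equation: x² - 5x - 8 = 0.
Discriminant Δ = (5)² + 4·(8) = 57.
Roots r₁,₂ = (5 ± √57)/2, so r₁ = \frac{5}{2} + \frac{\sqrt{57}}{2}, r₂ = \frac{5}{2} - \frac{\sqrt{57}}{2}.
General solution: g(n) = A·r₁^n + B·r₂^n.
From the initial conditions, A + B = 3 and r₁A + r₂B = 6.
Since r₁ - r₂ = √57: A = (6 - (3)r₂)/√57 = \frac{3}{2} - \frac{\sqrt{57}}{38}, and B = 3 - A = \frac{\sqrt{57}}{38} + \frac{3}{2}.
So g(n) = \left(\frac{3}{2} - \frac{\sqrt{57}}{38}\right)\left(\frac{5}{2} + \frac{\sqrt{57}}{2}\right)^n + \left(\frac{\sqrt{57}}{38} + \frac{3}{2}\right)\left(\frac{5}{2} - \frac{\sqrt{57}}{2}\right)^n.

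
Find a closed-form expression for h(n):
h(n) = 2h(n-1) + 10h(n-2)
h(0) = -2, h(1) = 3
Characteristic equation: x² - 2x - 10 = 0.
Discriminant Δ = (2)² + 4·(10) = 44.
Roots r₁,₂ = (2 ± √44)/2, so r₁ = 1 + \sqrt{11}, r₂ = 1 - \sqrt{11}.
General solution: h(n) = A·r₁^n + B·r₂^n.
From the initial conditions, A + B = -2 and r₁A + r₂B = 3.
Since r₁ - r₂ = √44: A = (3 - (-2)r₂)/√44 = -1 + \frac{5 \sqrt{11}}{22}, and B = -2 - A = -1 - \frac{5 \sqrt{11}}{22}.
So h(n) = \left(-1 + \frac{5 \sqrt{11}}{22}\right)\left(1 + \sqrt{11}\right)^n + \left(-1 - \frac{5 \sqrt{11}}{22}\right)\left(1 - \sqrt{11}\right)^n.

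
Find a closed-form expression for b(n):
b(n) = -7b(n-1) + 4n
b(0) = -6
First-order linear with linear forcing.
Homogeneous solution: b_h(n) = A·(-7)^n.
Try particular b_p(n) = pn + q. Substituting:
  pn + q = -7(p(n-1) + q) + 4n.
Matching the n-coefficient: p = -7p + 4 ⇒ p = \frac{1}{2}.
Matching constants: q = 7p - 7q ⇒ q = \frac{7}{16}.
General: b(n) = A·(-7)^n + \frac{n}{2} + \frac{7}{16}.
Apply b(0) = -6: A + \frac{7}{16} = -6 ⇒ A = - \frac{103}{16}.
So b(n) = - \frac{103 \left(-7\right)^{n}}{16} + \frac{n}{2} + \frac{7}{16}.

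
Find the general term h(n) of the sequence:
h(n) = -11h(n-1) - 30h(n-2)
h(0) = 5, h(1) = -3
Characteristic equation: x² + 11x + 30 = 0, which factors as (x - (-5))(x - (-6)) = 0.
Roots r₁ = -5, r₂ = -6 (distinct).
General solution: h(n) = A·(-5)^n + B·(-6)^n.
From h(0) = 5: A + B = 5.
From h(1) = -3: -5A - 6B = -3.
Solving: A = 27, B = -22.
So h(n) = 27 \left(-5\right)^{n} - 22 \left(-6\right)^{n}.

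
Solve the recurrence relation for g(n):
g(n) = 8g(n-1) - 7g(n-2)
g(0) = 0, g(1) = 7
Characteristic equation: x² - 8x + 7 = 0, which factors as (x - (7))(x - (1)) = 0.
Roots r₁ = 7, r₂ = 1 (distinct).
General solution: g(n) = A·(7)^n + B·(1)^n.
From g(0) = 0: A + B = 0.
From g(1) = 7: 7A + B = 7.
Solving: A = \frac{7}{6}, B = - \frac{7}{6}.
So g(n) = \frac{7 \cdot 7^{n}}{6} - \frac{7}{6}.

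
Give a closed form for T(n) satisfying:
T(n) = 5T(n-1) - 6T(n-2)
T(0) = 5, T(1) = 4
Characteristic equation: x² - 5x + 6 = 0, which factors as (x - (2))(x - (3)) = 0.
Roots r₁ = 2, r₂ = 3 (distinct).
General solution: T(n) = A·(2)^n + B·(3)^n.
From T(0) = 5: A + B = 5.
From T(1) = 4: 2A + 3B = 4.
Solving: A = 11, B = -6.
So T(n) = 11 \cdot 2^{n} - 6 \cdot 3^{n}.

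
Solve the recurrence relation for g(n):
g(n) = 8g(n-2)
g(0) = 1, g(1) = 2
Characteristic equation: x² - 8 = 0.
Discriminant Δ = (0)² + 4·(8) = 32.
Roots r₁,₂ = (0 ± √32)/2, so r₁ = 2 \sqrt{2}, r₂ = - 2 \sqrt{2}.
General solution: g(n) = A·r₁^n + B·r₂^n.
From the initial conditions, A + B = 1 and r₁A + r₂B = 2.
Since r₁ - r₂ = √32: A = (2 - (1)r₂)/√32 = \frac{\sqrt{2}}{4} + \frac{1}{2}, and B = 1 - A = \frac{1}{2} - \frac{\sqrt{2}}{4}.
So g(n) = \left(\frac{\sqrt{2}}{4} + \frac{1}{2}\right)\left(2 \sqrt{2}\right)^n + \left(\frac{1}{2} - \frac{\sqrt{2}}{4}\right)\left(- 2 \sqrt{2}\right)^n.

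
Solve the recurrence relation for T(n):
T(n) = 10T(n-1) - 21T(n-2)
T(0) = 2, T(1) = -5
Characteristic equation: x² - 10x + 21 = 0, which factors as (x - (3))(x - (7)) = 0.
Roots r₁ = 3, r₂ = 7 (distinct).
General solution: T(n) = A·(3)^n + B·(7)^n.
From T(0) = 2: A + B = 2.
From T(1) = -5: 3A + 7B = -5.
Solving: A = \frac{19}{4}, B = - \frac{11}{4}.
So T(n) = \frac{19 \cdot 3^{n}}{4} - \frac{11 \cdot 7^{n}}{4}.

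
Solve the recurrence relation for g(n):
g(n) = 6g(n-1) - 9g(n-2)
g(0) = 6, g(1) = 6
Characteristic equation: x² - 6x + 9 = 0, which is (x - (3))².
Repeated root r = 3.
General solution: g(n) = (A + Bn)·(3)^n.
From g(0) = 6: A = 6.
From g(1) = 6: (A + B)·(3) = 6 ⇒ B = -4.
So g(n) = \left(6 - 4 n\right) \cdot (3)^n.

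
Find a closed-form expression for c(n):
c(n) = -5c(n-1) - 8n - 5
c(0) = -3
First-order linear with linear forcing.
Homogeneous solution: c_h(n) = A·(-5)^n.
Try particular c_p(n) = pn + q. Substituting:
  pn + q = -5(p(n-1) + q) - 8n - 5.
Matching the n-coefficient: p = -5p - 8 ⇒ p = - \frac{4}{3}.
Matching constants: q = 5p - 5q - 5 ⇒ q = - \frac{35}{18}.
General: c(n) = A·(-5)^n - \frac{4 n}{3} - \frac{35}{18}.
Apply c(0) = -3: A - \frac{35}{18} = -3 ⇒ A = - \frac{19}{18}.
So c(n) = - \frac{19 \left(-5\right)^{n}}{18} - \frac{4 n}{3} - \frac{35}{18}.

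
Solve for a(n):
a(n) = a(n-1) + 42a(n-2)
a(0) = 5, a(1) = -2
Characteristic equation: x² - x - 42 = 0, which factors as (x - (-6))(x - (7)) = 0.
Roots r₁ = -6, r₂ = 7 (distinct).
General solution: a(n) = A·(-6)^n + B·(7)^n.
From a(0) = 5: A + B = 5.
From a(1) = -2: -6A + 7B = -2.
Solving: A = \frac{37}{13}, B = \frac{28}{13}.
So a(n) = \frac{37 \left(-6\right)^{n}}{13} + \frac{28 \cdot 7^{n}}{13}.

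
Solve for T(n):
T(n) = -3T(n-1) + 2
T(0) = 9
First-order linear non-homogeneous.
Homogeneous solution: T_h(n) = A·(-3)^n.
Try constant particular solution T_p = K: K = -3K + 2 ⇒ K = \frac{1}{2}.
General: T(n) = A·(-3)^n + \frac{1}{2}.
Apply T(0) = 9: A + \frac{1}{2} = 9 ⇒ A = \frac{17}{2}.
So T(n) = \frac{17 \left(-3\right)^{n}}{2} + \frac{1}{2}.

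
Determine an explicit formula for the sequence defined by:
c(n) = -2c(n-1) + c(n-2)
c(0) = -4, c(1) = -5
Characteristic equation: x² + 2x - 1 = 0.
Discriminant Δ = (-2)² + 4·(1) = 8.
Roots r₁,₂ = (-2 ± √8)/2, so r₁ = -1 + \sqrt{2}, r₂ = - \sqrt{2} - 1.
General solution: c(n) = A·r₁^n + B·r₂^n.
From the initial conditions, A + B = -4 and r₁A + r₂B = -5.
Since r₁ - r₂ = √8: A = (-5 - (-4)r₂)/√8 = - \frac{9 \sqrt{2}}{4} - 2, and B = -4 - A = -2 + \frac{9 \sqrt{2}}{4}.
So c(n) = \left(- \frac{9 \sqrt{2}}{4} - 2\right)\left(-1 + \sqrt{2}\right)^n + \left(-2 + \frac{9 \sqrt{2}}{4}\right)\left(- \sqrt{2} - 1\right)^n.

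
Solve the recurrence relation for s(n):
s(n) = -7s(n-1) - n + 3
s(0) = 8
First-order linear with linear forcing.
Homogeneous solution: s_h(n) = A·(-7)^n.
Try particular s_p(n) = pn + q. Substituting:
  pn + q = -7(p(n-1) + q) - n + 3.
Matching the n-coefficient: p = -7p - 1 ⇒ p = - \frac{1}{8}.
Matching constants: q = 7p - 7q + 3 ⇒ q = \frac{17}{64}.
General: s(n) = A·(-7)^n - \frac{n}{8} + \frac{17}{64}.
Apply s(0) = 8: A + \frac{17}{64} = 8 ⇒ A = \frac{495}{64}.
So s(n) = \frac{495 \left(-7\right)^{n}}{64} - \frac{n}{8} + \frac{17}{64}.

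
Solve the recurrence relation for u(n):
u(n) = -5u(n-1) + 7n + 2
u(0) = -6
First-order linear with linear forcing.
Homogeneous solution: u_h(n) = A·(-5)^n.
Try particular u_p(n) = pn + q. Substituting:
  pn + q = -5(p(n-1) + q) + 7n + 2.
Matching the n-coefficient: p = -5p + 7 ⇒ p = \frac{7}{6}.
Matching constants: q = 5p - 5q + 2 ⇒ q = \frac{47}{36}.
General: u(n) = A·(-5)^n + \frac{7 n}{6} + \frac{47}{36}.
Apply u(0) = -6: A + \frac{47}{36} = -6 ⇒ A = - \frac{263}{36}.
So u(n) = - \frac{263 \left(-5\right)^{n}}{36} + \frac{7 n}{6} + \frac{47}{36}.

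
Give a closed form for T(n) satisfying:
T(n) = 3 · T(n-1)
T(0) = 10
Pure geometric recurrence with ratio 3.
By induction T(n) = T(0) · (3)^n = 10 \cdot 3^{n}.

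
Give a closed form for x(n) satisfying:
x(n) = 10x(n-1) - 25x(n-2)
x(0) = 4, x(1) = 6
Characteristic equation: x² - 10x + 25 = 0, which is (x - (5))².
Repeated root r = 5.
General solution: x(n) = (A + Bn)·(5)^n.
From x(0) = 4: A = 4.
From x(1) = 6: (A + B)·(5) = 6 ⇒ B = - \frac{14}{5}.
So x(n) = \left(4 - \frac{14 n}{5}\right) \cdot (5)^n.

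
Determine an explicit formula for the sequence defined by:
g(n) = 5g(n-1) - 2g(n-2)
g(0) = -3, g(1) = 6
Characteristic equation: x² - 5x + 2 = 0.
Discriminant Δ = (5)² + 4·(-2) = 17.
Roots r₁,₂ = (5 ± √17)/2, so r₁ = \frac{\sqrt{17}}{2} + \frac{5}{2}, r₂ = \frac{5}{2} - \frac{\sqrt{17}}{2}.
General solution: g(n) = A·r₁^n + B·r₂^n.
From the initial conditions, A + B = -3 and r₁A + r₂B = 6.
Since r₁ - r₂ = √17: A = (6 - (-3)r₂)/√17 = - \frac{3}{2} + \frac{27 \sqrt{17}}{34}, and B = -3 - A = - \frac{27 \sqrt{17}}{34} - \frac{3}{2}.
So g(n) = \left(- \frac{3}{2} + \frac{27 \sqrt{17}}{34}\right)\left(\frac{\sqrt{17}}{2} + \frac{5}{2}\right)^n + \left(- \frac{27 \sqrt{17}}{34} - \frac{3}{2}\right)\left(\frac{5}{2} - \frac{\sqrt{17}}{2}\right)^n.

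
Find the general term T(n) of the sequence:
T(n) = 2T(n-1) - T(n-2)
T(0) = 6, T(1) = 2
Characteristic equation: x² - 2x + 1 = 0, which is (x - (1))².
Repeated root r = 1.
General solution: T(n) = (A + Bn)·(1)^n.
From T(0) = 6: A = 6.
From T(1) = 2: (A + B)·(1) = 2 ⇒ B = -4.
So T(n) = \left(6 - 4 n\right) \cdot (1)^n.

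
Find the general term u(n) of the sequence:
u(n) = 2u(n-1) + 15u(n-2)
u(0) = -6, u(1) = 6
Characteristic equation: x² - 2x - 15 = 0, which factors as (x - (5))(x - (-3)) = 0.
Roots r₁ = 5, r₂ = -3 (distinct).
General solution: u(n) = A·(5)^n + B·(-3)^n.
From u(0) = -6: A + B = -6.
From u(1) = 6: 5A - 3B = 6.
Solving: A = - \frac{3}{2}, B = - \frac{9}{2}.
So u(n) = - \frac{9 \left(-3\right)^{n}}{2} - \frac{3 \cdot 5^{n}}{2}.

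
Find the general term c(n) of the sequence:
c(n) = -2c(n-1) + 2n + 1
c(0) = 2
First-order linear with linear forcing.
Homogeneous solution: c_h(n) = A·(-2)^n.
Try particular c_p(n) = pn + q. Substituting:
  pn + q = -2(p(n-1) + q) + 2n + 1.
Matching the n-coefficient: p = -2p + 2 ⇒ p = \frac{2}{3}.
Matching constants: q = 2p - 2q + 1 ⇒ q = \frac{7}{9}.
General: c(n) = A·(-2)^n + \frac{2 n}{3} + \frac{7}{9}.
Apply c(0) = 2: A + \frac{7}{9} = 2 ⇒ A = \frac{11}{9}.
So c(n) = \frac{11 \left(-2\right)^{n}}{9} + \frac{2 n}{3} + \frac{7}{9}.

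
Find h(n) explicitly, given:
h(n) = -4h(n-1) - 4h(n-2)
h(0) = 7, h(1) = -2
Characteristic equation: x² + 4x + 4 = 0, which is (x - (-2))².
Repeated root r = -2.
General solution: h(n) = (A + Bn)·(-2)^n.
From h(0) = 7: A = 7.
From h(1) = -2: (A + B)·(-2) = -2 ⇒ B = -6.
So h(n) = \left(7 - 6 n\right) \cdot (-2)^n.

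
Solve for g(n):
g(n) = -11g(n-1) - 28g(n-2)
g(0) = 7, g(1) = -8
Characteristic equation: x² + 11x + 28 = 0, which factors as (x - (-4))(x - (-7)) = 0.
Roots r₁ = -4, r₂ = -7 (distinct).
General solution: g(n) = A·(-4)^n + B·(-7)^n.
From g(0) = 7: A + B = 7.
From g(1) = -8: -4A - 7B = -8.
Solving: A = \frac{41}{3}, B = - \frac{20}{3}.
So g(n) = \frac{41 \left(-4\right)^{n}}{3} - \frac{20 \left(-7\right)^{n}}{3}.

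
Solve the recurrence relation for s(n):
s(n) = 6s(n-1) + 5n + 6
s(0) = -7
First-order linear with linear forcing.
Homogeneous solution: s_h(n) = A·(6)^n.
Try particular s_p(n) = pn + q. Substituting:
  pn + q = 6(p(n-1) + q) + 5n + 6.
Matching the n-coefficient: p = 6p + 5 ⇒ p = -1.
Matching constants: q = -6p + 6q + 6 ⇒ q = - \frac{12}{5}.
General: s(n) = A·(6)^n - n - \frac{12}{5}.
Apply s(0) = -7: A - \frac{12}{5} = -7 ⇒ A = - \frac{23}{5}.
So s(n) = - \frac{23 \cdot 6^{n}}{5} - n - \frac{12}{5}.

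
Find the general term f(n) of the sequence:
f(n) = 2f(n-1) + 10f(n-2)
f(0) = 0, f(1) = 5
Characteristic equation: x² - 2x - 10 = 0.
Discriminant Δ = (2)² + 4·(10) = 44.
Roots r₁,₂ = (2 ± √44)/2, so r₁ = 1 + \sqrt{11}, r₂ = 1 - \sqrt{11}.
General solution: f(n) = A·r₁^n + B·r₂^n.
From the initial conditions, A + B = 0 and r₁A + r₂B = 5.
Since r₁ - r₂ = √44: A = (5 - (0)r₂)/√44 = \frac{5 \sqrt{11}}{22}, and B = 0 - A = - \frac{5 \sqrt{11}}{22}.
So f(n) = \left(\frac{5 \sqrt{11}}{22}\right)\left(1 + \sqrt{11}\right)^n + \left(- \frac{5 \sqrt{11}}{22}\right)\left(1 - \sqrt{11}\right)^n.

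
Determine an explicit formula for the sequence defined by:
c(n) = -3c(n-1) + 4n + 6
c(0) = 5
First-order linear with linear forcing.
Homogeneous solution: c_h(n) = A·(-3)^n.
Try particular c_p(n) = pn + q. Substituting:
  pn + q = -3(p(n-1) + q) + 4n + 6.
Matching the n-coefficient: p = -3p + 4 ⇒ p = 1.
Matching constants: q = 3p - 3q + 6 ⇒ q = \frac{9}{4}.
General: c(n) = A·(-3)^n + n + \frac{9}{4}.
Apply c(0) = 5: A + \frac{9}{4} = 5 ⇒ A = \frac{11}{4}.
So c(n) = \frac{11 \left(-3\right)^{n}}{4} + n + \frac{9}{4}.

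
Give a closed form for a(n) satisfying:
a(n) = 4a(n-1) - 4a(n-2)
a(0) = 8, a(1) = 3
Characteristic equation: x² - 4x + 4 = 0, which is (x - (2))².
Repeated root r = 2.
General solution: a(n) = (A + Bn)·(2)^n.
From a(0) = 8: A = 8.
From a(1) = 3: (A + B)·(2) = 3 ⇒ B = - \frac{13}{2}.
So a(n) = \left(8 - \frac{13 n}{2}\right) \cdot (2)^n.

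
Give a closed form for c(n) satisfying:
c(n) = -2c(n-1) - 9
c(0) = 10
First-order linear non-homogeneous.
Homogeneous solution: c_h(n) = A·(-2)^n.
Try constant particular solution c_p = K: K = -2K - 9 ⇒ K = -3.
General: c(n) = A·(-2)^n - 3.
Apply c(0) = 10: A - 3 = 10 ⇒ A = 13.
So c(n) = 13 \left(-2\right)^{n} - 3.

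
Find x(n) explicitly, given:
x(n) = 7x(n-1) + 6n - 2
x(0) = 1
First-order linear with linear forcing.
Homogeneous solution: x_h(n) = A·(7)^n.
Try particular x_p(n) = pn + q. Substituting:
  pn + q = 7(p(n-1) + q) + 6n - 2.
Matching the n-coefficient: p = 7p + 6 ⇒ p = -1.
Matching constants: q = -7p + 7q - 2 ⇒ q = - \frac{5}{6}.
General: x(n) = A·(7)^n - n - \frac{5}{6}.
Apply x(0) = 1: A - \frac{5}{6} = 1 ⇒ A = \frac{11}{6}.
So x(n) = \frac{11 \cdot 7^{n}}{6} - n - \frac{5}{6}.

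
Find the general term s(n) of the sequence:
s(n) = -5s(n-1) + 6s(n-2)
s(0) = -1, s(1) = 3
Characteristic equation: x² + 5x - 6 = 0, which factors as (x - (1))(x - (-6)) = 0.
Roots r₁ = 1, r₂ = -6 (distinct).
General solution: s(n) = A·(1)^n + B·(-6)^n.
From s(0) = -1: A + B = -1.
From s(1) = 3: A - 6B = 3.
Solving: A = - \frac{3}{7}, B = - \frac{4}{7}.
So s(n) = - \frac{4 \left(-6\right)^{n}}{7} - \frac{3}{7}.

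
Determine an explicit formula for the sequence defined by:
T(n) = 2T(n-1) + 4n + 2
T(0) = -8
First-order linear with linear forcing.
Homogeneous solution: T_h(n) = A·(2)^n.
Try particular T_p(n) = pn + q. Substituting:
  pn + q = 2(p(n-1) + q) + 4n + 2.
Matching the n-coefficient: p = 2p + 4 ⇒ p = -4.
Matching constants: q = -2p + 2q + 2 ⇒ q = -10.
General: T(n) = A·(2)^n - 4 n - 10.
Apply T(0) = -8: A - 10 = -8 ⇒ A = 2.
So T(n) = 2 \cdot 2^{n} - 4 n - 10.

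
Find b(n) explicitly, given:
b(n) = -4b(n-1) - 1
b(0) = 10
First-order linear non-homogeneous.
Homogeneous solution: b_h(n) = A·(-4)^n.
Try constant particular solution b_p = K: K = -4K - 1 ⇒ K = - \frac{1}{5}.
General: b(n) = A·(-4)^n - \frac{1}{5}.
Apply b(0) = 10: A - \frac{1}{5} = 10 ⇒ A = \frac{51}{5}.
So b(n) = \frac{51 \left(-4\right)^{n}}{5} - \frac{1}{5}.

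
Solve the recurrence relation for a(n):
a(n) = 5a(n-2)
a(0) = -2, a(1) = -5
Characteristic equation: x² - 5 = 0.
Discriminant Δ = (0)² + 4·(5) = 20.
Roots r₁,₂ = (0 ± √20)/2, so r₁ = \sqrt{5}, r₂ = - \sqrt{5}.
General solution: a(n) = A·r₁^n + B·r₂^n.
From the initial conditions, A + B = -2 and r₁A + r₂B = -5.
Since r₁ - r₂ = √20: A = (-5 - (-2)r₂)/√20 = - \frac{\sqrt{5}}{2} - 1, and B = -2 - A = -1 + \frac{\sqrt{5}}{2}.
So a(n) = \left(- \frac{\sqrt{5}}{2} - 1\right)\left(\sqrt{5}\right)^n + \left(-1 + \frac{\sqrt{5}}{2}\right)\left(- \sqrt{5}\right)^n.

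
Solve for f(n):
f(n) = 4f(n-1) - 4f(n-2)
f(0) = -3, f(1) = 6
Characteristic equation: x² - 4x + 4 = 0, which is (x - (2))².
Repeated root r = 2.
General solution: f(n) = (A + Bn)·(2)^n.
From f(0) = -3: A = -3.
From f(1) = 6: (A + B)·(2) = 6 ⇒ B = 6.
So f(n) = \left(6 n - 3\right) \cdot (2)^n.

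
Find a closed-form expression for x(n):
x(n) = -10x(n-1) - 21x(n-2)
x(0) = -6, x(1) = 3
Characteristic equation: x² + 10x + 21 = 0, which factors as (x - (-3))(x - (-7)) = 0.
Roots r₁ = -3, r₂ = -7 (distinct).
General solution: x(n) = A·(-3)^n + B·(-7)^n.
From x(0) = -6: A + B = -6.
From x(1) = 3: -3A - 7B = 3.
Solving: A = - \frac{39}{4}, B = \frac{15}{4}.
So x(n) = - \frac{39 \left(-3\right)^{n}}{4} + \frac{15 \left(-7\right)^{n}}{4}.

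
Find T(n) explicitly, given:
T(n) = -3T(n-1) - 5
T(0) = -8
First-order linear non-homogeneous.
Homogeneous solution: T_h(n) = A·(-3)^n.
Try constant particular solution T_p = K: K = -3K - 5 ⇒ K = - \frac{5}{4}.
General: T(n) = A·(-3)^n - \frac{5}{4}.
Apply T(0) = -8: A - \frac{5}{4} = -8 ⇒ A = - \frac{27}{4}.
So T(n) = - \frac{27 \left(-3\right)^{n}}{4} - \frac{5}{4}.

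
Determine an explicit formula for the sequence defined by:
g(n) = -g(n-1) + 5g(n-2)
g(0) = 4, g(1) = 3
Characteristic equation: x² + x - 5 = 0.
Discriminant Δ = (-1)² + 4·(5) = 21.
Roots r₁,₂ = (-1 ± √21)/2, so r₁ = - \frac{1}{2} + \frac{\sqrt{21}}{2}, r₂ = - \frac{\sqrt{21}}{2} - \frac{1}{2}.
General solution: g(n) = A·r₁^n + B·r₂^n.
From the initial conditions, A + B = 4 and r₁A + r₂B = 3.
Since r₁ - r₂ = √21: A = (3 - (4)r₂)/√21 = \frac{5 \sqrt{21}}{21} + 2, and B = 4 - A = 2 - \frac{5 \sqrt{21}}{21}.
So g(n) = \left(\frac{5 \sqrt{21}}{21} + 2\right)\left(- \frac{1}{2} + \frac{\sqrt{21}}{2}\right)^n + \left(2 - \frac{5 \sqrt{21}}{21}\right)\left(- \frac{\sqrt{21}}{2} - \frac{1}{2}\right)^n.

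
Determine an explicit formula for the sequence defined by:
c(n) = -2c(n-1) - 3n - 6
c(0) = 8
First-order linear with linear forcing.
Homogeneous solution: c_h(n) = A·(-2)^n.
Try particular c_p(n) = pn + q. Substituting:
  pn + q = -2(p(n-1) + q) - 3n - 6.
Matching the n-coefficient: p = -2p - 3 ⇒ p = -1.
Matching constants: q = 2p - 2q - 6 ⇒ q = - \frac{8}{3}.
General: c(n) = A·(-2)^n - n - \frac{8}{3}.
Apply c(0) = 8: A - \frac{8}{3} = 8 ⇒ A = \frac{32}{3}.
So c(n) = \frac{32 \left(-2\right)^{n}}{3} - n - \frac{8}{3}.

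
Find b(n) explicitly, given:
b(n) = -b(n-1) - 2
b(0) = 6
First-order linear non-homogeneous.
Homogeneous solution: b_h(n) = A·(-1)^n.
Try constant particular solution b_p = K: K = -K - 2 ⇒ K = -1.
General: b(n) = A·(-1)^n - 1.
Apply b(0) = 6: A - 1 = 6 ⇒ A = 7.
So b(n) = 7 \left(-1\right)^{n} - 1.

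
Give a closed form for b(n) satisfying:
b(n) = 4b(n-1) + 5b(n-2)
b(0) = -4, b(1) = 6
Characteristic equation: x² - 4x - 5 = 0, which factors as (x - (-1))(x - (5)) = 0.
Roots r₁ = -1, r₂ = 5 (distinct).
General solution: b(n) = A·(-1)^n + B·(5)^n.
From b(0) = -4: A + B = -4.
From b(1) = 6: -A + 5B = 6.
Solving: A = - \frac{13}{3}, B = \frac{1}{3}.
So b(n) = - \frac{13 \left(-1\right)^{n}}{3} + \frac{5^{n}}{3}.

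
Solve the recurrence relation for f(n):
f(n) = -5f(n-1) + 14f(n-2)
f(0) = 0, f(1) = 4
Characteristic equation: x² + 5x - 14 = 0, which factors as (x - (-7))(x - (2)) = 0.
Roots r₁ = -7, r₂ = 2 (distinct).
General solution: f(n) = A·(-7)^n + B·(2)^n.
From f(0) = 0: A + B = 0.
From f(1) = 4: -7A + 2B = 4.
Solving: A = - \frac{4}{9}, B = \frac{4}{9}.
So f(n) = - \frac{4 \left(-7\right)^{n}}{9} + \frac{4 \cdot 2^{n}}{9}.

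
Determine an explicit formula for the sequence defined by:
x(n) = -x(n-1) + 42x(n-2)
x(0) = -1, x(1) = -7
Characteristic equation: x² + x - 42 = 0, which factors as (x - (-7))(x - (6)) = 0.
Roots r₁ = -7, r₂ = 6 (distinct).
General solution: x(n) = A·(-7)^n + B·(6)^n.
From x(0) = -1: A + B = -1.
From x(1) = -7: -7A + 6B = -7.
Solving: A = \frac{1}{13}, B = - \frac{14}{13}.
So x(n) = \frac{\left(-7\right)^{n}}{13} - \frac{14 \cdot 6^{n}}{13}.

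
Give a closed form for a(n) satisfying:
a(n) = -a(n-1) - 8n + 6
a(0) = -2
First-order linear with linear forcing.
Homogeneous solution: a_h(n) = A·(-1)^n.
Try particular a_p(n) = pn + q. Substituting:
  pn + q = -(p(n-1) + q) - 8n + 6.
Matching the n-coefficient: p = -p - 8 ⇒ p = -4.
Matching constants: q = p - q + 6 ⇒ q = 1.
General: a(n) = A·(-1)^n - 4 n + 1.
Apply a(0) = -2: A + 1 = -2 ⇒ A = -3.
So a(n) = - 3 \left(-1\right)^{n} - 4 n + 1.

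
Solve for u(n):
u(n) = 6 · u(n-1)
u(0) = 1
Pure geometric recurrence with ratio 6.
By induction u(n) = u(0) · (6)^n = 6^{n}.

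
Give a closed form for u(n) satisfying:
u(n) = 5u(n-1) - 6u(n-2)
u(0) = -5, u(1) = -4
Characteristic equation: x² - 5x + 6 = 0, which factors as (x - (3))(x - (2)) = 0.
Roots r₁ = 3, r₂ = 2 (distinct).
General solution: u(n) = A·(3)^n + B·(2)^n.
From u(0) = -5: A + B = -5.
From u(1) = -4: 3A + 2B = -4.
Solving: A = 6, B = -11.
So u(n) = - 11 \cdot 2^{n} + 6 \cdot 3^{n}.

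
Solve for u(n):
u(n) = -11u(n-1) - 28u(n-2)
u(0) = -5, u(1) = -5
Characteristic equation: x² + 11x + 28 = 0, which factors as (x - (-4))(x - (-7)) = 0.
Roots r₁ = -4, r₂ = -7 (distinct).
General solution: u(n) = A·(-4)^n + B·(-7)^n.
From u(0) = -5: A + B = -5.
From u(1) = -5: -4A - 7B = -5.
Solving: A = - \frac{40}{3}, B = \frac{25}{3}.
So u(n) = - \frac{40 \left(-4\right)^{n}}{3} + \frac{25 \left(-7\right)^{n}}{3}.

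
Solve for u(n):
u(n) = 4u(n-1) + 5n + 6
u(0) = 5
First-order linear with linear forcing.
Homogeneous solution: u_h(n) = A·(4)^n.
Try particular u_p(n) = pn + q. Substituting:
  pn + q = 4(p(n-1) + q) + 5n + 6.
Matching the n-coefficient: p = 4p + 5 ⇒ p = - \frac{5}{3}.
Matching constants: q = -4p + 4q + 6 ⇒ q = - \frac{38}{9}.
General: u(n) = A·(4)^n - \frac{5 n}{3} - \frac{38}{9}.
Apply u(0) = 5: A - \frac{38}{9} = 5 ⇒ A = \frac{83}{9}.
So u(n) = \frac{83 \cdot 4^{n}}{9} - \frac{5 n}{3} - \frac{38}{9}.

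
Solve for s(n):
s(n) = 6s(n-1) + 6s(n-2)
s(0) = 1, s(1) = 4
Characteristic equation: x² - 6x - 6 = 0.
Discriminant Δ = (6)² + 4·(6) = 60.
Roots r₁,₂ = (6 ± √60)/2, so r₁ = 3 + \sqrt{15}, r₂ = 3 - \sqrt{15}.
General solution: s(n) = A·r₁^n + B·r₂^n.
From the initial conditions, A + B = 1 and r₁A + r₂B = 4.
Since r₁ - r₂ = √60: A = (4 - (1)r₂)/√60 = \frac{\sqrt{15}}{30} + \frac{1}{2}, and B = 1 - A = \frac{1}{2} - \frac{\sqrt{15}}{30}.
So s(n) = \left(\frac{\sqrt{15}}{30} + \frac{1}{2}\right)\left(3 + \sqrt{15}\right)^n + \left(\frac{1}{2} - \frac{\sqrt{15}}{30}\right)\left(3 - \sqrt{15}\right)^n.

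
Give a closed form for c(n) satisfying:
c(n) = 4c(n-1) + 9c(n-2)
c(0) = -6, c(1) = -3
Characteristic equation: x² - 4x - 9 = 0.
Discriminant Δ = (4)² + 4·(9) = 52.
Roots r₁,₂ = (4 ± √52)/2, so r₁ = 2 + \sqrt{13}, r₂ = 2 - \sqrt{13}.
General solution: c(n) = A·r₁^n + B·r₂^n.
From the initial conditions, A + B = -6 and r₁A + r₂B = -3.
Since r₁ - r₂ = √52: A = (-3 - (-6)r₂)/√52 = -3 + \frac{9 \sqrt{13}}{26}, and B = -6 - A = -3 - \frac{9 \sqrt{13}}{26}.
So c(n) = \left(-3 + \frac{9 \sqrt{13}}{26}\right)\left(2 + \sqrt{13}\right)^n + \left(-3 - \frac{9 \sqrt{13}}{26}\right)\left(2 - \sqrt{13}\right)^n.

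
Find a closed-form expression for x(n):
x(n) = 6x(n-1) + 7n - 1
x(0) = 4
First-order linear with linear forcing.
Homogeneous solution: x_h(n) = A·(6)^n.
Try particular x_p(n) = pn + q. Substituting:
  pn + q = 6(p(n-1) + q) + 7n - 1.
Matching the n-coefficient: p = 6p + 7 ⇒ p = - \frac{7}{5}.
Matching constants: q = -6p + 6q - 1 ⇒ q = - \frac{37}{25}.
General: x(n) = A·(6)^n - \frac{7 n}{5} - \frac{37}{25}.
Apply x(0) = 4: A - \frac{37}{25} = 4 ⇒ A = \frac{137}{25}.
So x(n) = \frac{137 \cdot 6^{n}}{25} - \frac{7 n}{5} - \frac{37}{25}.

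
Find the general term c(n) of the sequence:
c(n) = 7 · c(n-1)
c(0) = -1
Pure geometric recurrence with ratio 7.
By induction c(n) = c(0) · (7)^n = - 7^{n}.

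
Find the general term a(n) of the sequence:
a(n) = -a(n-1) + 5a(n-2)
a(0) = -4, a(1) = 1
Characteristic equation: x² + x - 5 = 0.
Discriminant Δ = (-1)² + 4·(5) = 21.
Roots r₁,₂ = (-1 ± √21)/2, so r₁ = - \frac{1}{2} + \frac{\sqrt{21}}{2}, r₂ = - \frac{\sqrt{21}}{2} - \frac{1}{2}.
General solution: a(n) = A·r₁^n + B·r₂^n.
From the initial conditions, A + B = -4 and r₁A + r₂B = 1.
Since r₁ - r₂ = √21: A = (1 - (-4)r₂)/√21 = -2 - \frac{\sqrt{21}}{21}, and B = -4 - A = -2 + \frac{\sqrt{21}}{21}.
So a(n) = \left(-2 - \frac{\sqrt{21}}{21}\right)\left(- \frac{1}{2} + \frac{\sqrt{21}}{2}\right)^n + \left(-2 + \frac{\sqrt{21}}{21}\right)\left(- \frac{\sqrt{21}}{2} - \frac{1}{2}\right)^n.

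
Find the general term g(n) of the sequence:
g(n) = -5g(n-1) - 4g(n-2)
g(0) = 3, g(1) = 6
Characteristic equation: x² + 5x + 4 = 0, which factors as (x - (-1))(x - (-4)) = 0.
Roots r₁ = -1, r₂ = -4 (distinct).
General solution: g(n) = A·(-1)^n + B·(-4)^n.
From g(0) = 3: A + B = 3.
From g(1) = 6: -A - 4B = 6.
Solving: A = 6, B = -3.
So g(n) = 6 \left(-1\right)^{n} - 3 \left(-4\right)^{n}.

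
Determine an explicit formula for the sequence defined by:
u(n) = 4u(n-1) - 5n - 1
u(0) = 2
First-order linear with linear forcing.
Homogeneous solution: u_h(n) = A·(4)^n.
Try particular u_p(n) = pn + q. Substituting:
  pn + q = 4(p(n-1) + q) - 5n - 1.
Matching the n-coefficient: p = 4p - 5 ⇒ p = \frac{5}{3}.
Matching constants: q = -4p + 4q - 1 ⇒ q = \frac{23}{9}.
General: u(n) = A·(4)^n + \frac{5 n}{3} + \frac{23}{9}.
Apply u(0) = 2: A + \frac{23}{9} = 2 ⇒ A = - \frac{5}{9}.
So u(n) = - \frac{5 \cdot 4^{n}}{9} + \frac{5 n}{3} + \frac{23}{9}.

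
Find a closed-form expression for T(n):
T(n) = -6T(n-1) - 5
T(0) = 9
First-order linear non-homogeneous.
Homogeneous solution: T_h(n) = A·(-6)^n.
Try constant particular solution T_p = K: K = -6K - 5 ⇒ K = - \frac{5}{7}.
General: T(n) = A·(-6)^n - \frac{5}{7}.
Apply T(0) = 9: A - \frac{5}{7} = 9 ⇒ A = \frac{68}{7}.
So T(n) = \frac{68 \left(-6\right)^{n}}{7} - \frac{5}{7}.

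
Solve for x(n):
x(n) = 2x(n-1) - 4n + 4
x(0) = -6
First-order linear with linear forcing.
Homogeneous solution: x_h(n) = A·(2)^n.
Try particular x_p(n) = pn + q. Substituting:
  pn + q = 2(p(n-1) + q) - 4n + 4.
Matching the n-coefficient: p = 2p - 4 ⇒ p = 4.
Matching constants: q = -2p + 2q + 4 ⇒ q = 4.
General: x(n) = A·(2)^n + 4 n + 4.
Apply x(0) = -6: A + 4 = -6 ⇒ A = -10.
So x(n) = - 10 \cdot 2^{n} + 4 n + 4.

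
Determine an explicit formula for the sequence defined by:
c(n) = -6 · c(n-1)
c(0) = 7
Pure geometric recurrence with ratio -6.
By induction c(n) = c(0) · (-6)^n = 7 \left(-6\right)^{n}.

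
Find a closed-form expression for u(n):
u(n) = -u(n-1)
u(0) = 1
This is a homogeneous first-order recurrence with ratio -1.
By induction u(n) = u(0) · (-1)^n = \left(-1\right)^{n}.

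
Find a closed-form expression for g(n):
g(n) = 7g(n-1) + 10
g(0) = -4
First-order linear non-homogeneous.
Homogeneous solution: g_h(n) = A·(7)^n.
Try constant particular solution g_p = K: K = 7K + 10 ⇒ K = - \frac{5}{3}.
General: g(n) = A·(7)^n - \frac{5}{3}.
Apply g(0) = -4: A - \frac{5}{3} = -4 ⇒ A = - \frac{7}{3}.
So g(n) = - \frac{7 \cdot 7^{n}}{3} - \frac{5}{3}.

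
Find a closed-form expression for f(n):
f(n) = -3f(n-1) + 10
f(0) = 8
First-order linear non-homogeneous.
Homogeneous solution: f_h(n) = A·(-3)^n.
Try constant particular solution f_p = K: K = -3K + 10 ⇒ K = \frac{5}{2}.
General: f(n) = A·(-3)^n + \frac{5}{2}.
Apply f(0) = 8: A + \frac{5}{2} = 8 ⇒ A = \frac{11}{2}.
So f(n) = \frac{11 \left(-3\right)^{n}}{2} + \frac{5}{2}.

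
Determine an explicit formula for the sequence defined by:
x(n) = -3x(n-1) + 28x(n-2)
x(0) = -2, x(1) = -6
Characteristic equation: x² + 3x - 28 = 0, which factors as (x - (4))(x - (-7)) = 0.
Roots r₁ = 4, r₂ = -7 (distinct).
General solution: x(n) = A·(4)^n + B·(-7)^n.
From x(0) = -2: A + B = -2.
From x(1) = -6: 4A - 7B = -6.
Solving: A = - \frac{20}{11}, B = - \frac{2}{11}.
So x(n) = - \frac{2 \left(-7\right)^{n}}{11} - \frac{20 \cdot 4^{n}}{11}.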